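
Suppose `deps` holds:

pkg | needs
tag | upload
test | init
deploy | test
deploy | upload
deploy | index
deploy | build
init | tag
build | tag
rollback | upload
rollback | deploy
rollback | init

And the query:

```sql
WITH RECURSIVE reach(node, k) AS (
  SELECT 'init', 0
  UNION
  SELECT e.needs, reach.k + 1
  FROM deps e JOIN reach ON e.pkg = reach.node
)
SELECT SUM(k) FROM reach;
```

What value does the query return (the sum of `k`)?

3

Base: (init, k=0).
Iteration 1: edges from {init} -> (tag, k=1).
Iteration 2: edges from {tag} -> (upload, k=2).
Iteration 3: no outgoing edges from {upload}; recursion stops.
SUM(k) = 0 + 1 + 2 = 3.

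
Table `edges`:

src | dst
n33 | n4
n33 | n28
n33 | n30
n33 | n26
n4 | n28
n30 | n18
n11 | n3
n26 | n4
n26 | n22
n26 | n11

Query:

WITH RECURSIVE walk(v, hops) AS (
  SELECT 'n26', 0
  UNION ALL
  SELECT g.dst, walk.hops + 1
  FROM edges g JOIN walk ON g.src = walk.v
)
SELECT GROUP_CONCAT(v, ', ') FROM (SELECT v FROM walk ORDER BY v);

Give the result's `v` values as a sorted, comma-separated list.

n11, n22, n26, n28, n3, n4

Base: (n26, hops=0).
Iteration 1: edges from {n26} -> (n11, hops=1), (n22, hops=1), (n4, hops=1).
Iteration 2: edges from {n11,n22,n4} -> (n28, hops=2), (n3, hops=2).
Iteration 3: no outgoing edges from {n28,n3}; recursion stops.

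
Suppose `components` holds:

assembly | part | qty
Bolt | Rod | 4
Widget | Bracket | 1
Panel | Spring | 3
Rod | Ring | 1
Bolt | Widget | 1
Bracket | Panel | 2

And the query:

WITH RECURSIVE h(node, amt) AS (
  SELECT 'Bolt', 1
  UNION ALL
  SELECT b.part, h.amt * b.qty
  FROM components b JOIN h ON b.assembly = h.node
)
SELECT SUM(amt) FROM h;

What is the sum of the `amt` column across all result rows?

19

Base: (Bolt, amt=1).
Iteration 1: components of {Bolt} -> Rod = 1*4 = 4, Widget = 1*1 = 1.
Iteration 2: components of {Rod,Widget} -> Bracket = 1*1 = 1, Ring = 4*1 = 4.
Iteration 3: components of {Bracket,Ring} -> Panel = 1*2 = 2.
Iteration 4: components of {Panel} -> Spring = 2*3 = 6.
Iteration 5: no further components; recursion stops.
SUM(amt) = 1 + 1 + 4 + 1 + 4 + 2 + 6 = 19.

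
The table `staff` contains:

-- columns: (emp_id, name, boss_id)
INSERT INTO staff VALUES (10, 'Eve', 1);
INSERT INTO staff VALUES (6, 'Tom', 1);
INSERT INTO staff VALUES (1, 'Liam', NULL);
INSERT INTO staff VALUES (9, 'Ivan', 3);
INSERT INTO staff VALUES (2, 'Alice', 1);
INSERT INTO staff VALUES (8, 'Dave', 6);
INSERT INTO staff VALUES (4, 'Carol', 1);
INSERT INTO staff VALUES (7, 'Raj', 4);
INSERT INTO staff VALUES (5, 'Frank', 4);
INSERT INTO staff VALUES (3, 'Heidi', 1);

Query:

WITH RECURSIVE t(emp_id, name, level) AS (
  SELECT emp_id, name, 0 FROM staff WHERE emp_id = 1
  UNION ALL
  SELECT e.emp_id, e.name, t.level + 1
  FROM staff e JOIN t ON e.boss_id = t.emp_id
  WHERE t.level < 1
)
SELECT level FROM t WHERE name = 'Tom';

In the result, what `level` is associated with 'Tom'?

1

Base: emp_id=1 (Liam) at level 0.
Iteration 1: rows with boss_id in {1} -> Alice (id 2, level 1), Heidi (id 3, level 1), Carol (id 4, level 1), Tom (id 6, level 1), Eve (id 10, level 1).
Iteration 2: level < 1 fails for all current rows; recursion stops.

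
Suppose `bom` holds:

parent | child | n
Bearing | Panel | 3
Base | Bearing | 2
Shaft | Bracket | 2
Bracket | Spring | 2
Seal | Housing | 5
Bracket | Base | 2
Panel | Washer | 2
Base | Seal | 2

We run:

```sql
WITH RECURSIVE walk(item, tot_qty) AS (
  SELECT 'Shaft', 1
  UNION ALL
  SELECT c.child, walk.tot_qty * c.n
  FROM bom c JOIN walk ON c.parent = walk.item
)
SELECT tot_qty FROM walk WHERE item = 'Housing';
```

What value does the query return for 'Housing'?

Base: (Shaft, tot_qty=1).
Iteration 1: components of {Shaft} -> Bracket = 1*2 = 2.
Iteration 2: components of {Bracket} -> Base = 2*2 = 4, Spring = 2*2 = 4.
Iteration 3: components of {Base,Spring} -> Bearing = 4*2 = 8, Seal = 4*2 = 8.
Iteration 4: components of {Bearing,Seal} -> Housing = 8*5 = 40, Panel = 8*3 = 24.
Iteration 5: components of {Housing,Panel} -> Washer = 24*2 = 48.
Iteration 6: no further components; recursion stops.

40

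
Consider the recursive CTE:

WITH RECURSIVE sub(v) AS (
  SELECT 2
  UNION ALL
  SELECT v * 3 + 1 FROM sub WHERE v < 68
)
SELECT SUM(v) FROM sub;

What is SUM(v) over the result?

300

Base: v=2.
Iteration 1: 2 < 68 holds -> v = 2 * 3 + 1 = 7.
Iteration 2: 7 < 68 holds -> v = 7 * 3 + 1 = 22.
Iteration 3: 22 < 68 holds -> v = 22 * 3 + 1 = 67.
Iteration 4: 67 < 68 holds -> v = 67 * 3 + 1 = 202.
Iteration 5: 202 < 68 fails; recursion stops.
SUM(v) = 2 + 7 + 22 + 67 + 202 = 300.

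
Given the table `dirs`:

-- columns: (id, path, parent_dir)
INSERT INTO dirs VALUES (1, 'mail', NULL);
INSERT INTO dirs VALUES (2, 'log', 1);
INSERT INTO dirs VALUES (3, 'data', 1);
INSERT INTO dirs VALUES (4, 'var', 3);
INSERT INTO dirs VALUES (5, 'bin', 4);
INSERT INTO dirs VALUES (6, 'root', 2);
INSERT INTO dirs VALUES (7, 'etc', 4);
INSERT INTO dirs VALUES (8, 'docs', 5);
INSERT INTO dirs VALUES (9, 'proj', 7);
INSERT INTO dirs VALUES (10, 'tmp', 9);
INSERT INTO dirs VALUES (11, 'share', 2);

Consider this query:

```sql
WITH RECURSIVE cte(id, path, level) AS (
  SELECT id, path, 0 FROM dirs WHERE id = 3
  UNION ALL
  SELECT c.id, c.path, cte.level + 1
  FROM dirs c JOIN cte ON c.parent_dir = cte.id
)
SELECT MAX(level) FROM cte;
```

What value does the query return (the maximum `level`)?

Base: id=3 (data) at level 0.
Iteration 1: rows with parent_dir in {3} -> var (id 4, level 1).
Iteration 2: rows with parent_dir in {4} -> bin (id 5, level 2), etc (id 7, level 2).
Iteration 3: rows with parent_dir in {5,7} -> docs (id 8, level 3), proj (id 9, level 3).
Iteration 4: rows with parent_dir in {8,9} -> tmp (id 10, level 4).
Iteration 5: no rows with parent_dir in {10}; recursion stops.
level values: 0, 1, 2, 2, 3, 3, 4; the maximum is 4.

4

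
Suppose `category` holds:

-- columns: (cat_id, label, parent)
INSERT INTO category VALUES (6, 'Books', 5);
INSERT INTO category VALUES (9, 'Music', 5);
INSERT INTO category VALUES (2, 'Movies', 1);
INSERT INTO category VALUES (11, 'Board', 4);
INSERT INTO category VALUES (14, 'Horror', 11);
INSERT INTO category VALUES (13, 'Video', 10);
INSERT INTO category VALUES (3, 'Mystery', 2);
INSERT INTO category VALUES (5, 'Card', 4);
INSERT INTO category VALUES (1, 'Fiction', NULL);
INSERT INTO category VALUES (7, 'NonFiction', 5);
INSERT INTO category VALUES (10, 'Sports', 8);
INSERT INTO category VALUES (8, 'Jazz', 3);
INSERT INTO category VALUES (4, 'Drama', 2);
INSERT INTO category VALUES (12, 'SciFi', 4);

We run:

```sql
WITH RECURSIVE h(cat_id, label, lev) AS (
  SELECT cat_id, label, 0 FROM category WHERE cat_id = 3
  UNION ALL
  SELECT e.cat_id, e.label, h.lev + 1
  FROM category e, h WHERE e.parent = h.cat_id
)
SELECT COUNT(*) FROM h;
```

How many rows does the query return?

4

Base: cat_id=3 (Mystery) at lev 0.
Iteration 1: rows with parent in {3} -> Jazz (id 8, lev 1).
Iteration 2: rows with parent in {8} -> Sports (id 10, lev 2).
Iteration 3: rows with parent in {10} -> Video (id 13, lev 3).
Iteration 4: no rows with parent in {13}; recursion stops.
Total rows emitted: 4.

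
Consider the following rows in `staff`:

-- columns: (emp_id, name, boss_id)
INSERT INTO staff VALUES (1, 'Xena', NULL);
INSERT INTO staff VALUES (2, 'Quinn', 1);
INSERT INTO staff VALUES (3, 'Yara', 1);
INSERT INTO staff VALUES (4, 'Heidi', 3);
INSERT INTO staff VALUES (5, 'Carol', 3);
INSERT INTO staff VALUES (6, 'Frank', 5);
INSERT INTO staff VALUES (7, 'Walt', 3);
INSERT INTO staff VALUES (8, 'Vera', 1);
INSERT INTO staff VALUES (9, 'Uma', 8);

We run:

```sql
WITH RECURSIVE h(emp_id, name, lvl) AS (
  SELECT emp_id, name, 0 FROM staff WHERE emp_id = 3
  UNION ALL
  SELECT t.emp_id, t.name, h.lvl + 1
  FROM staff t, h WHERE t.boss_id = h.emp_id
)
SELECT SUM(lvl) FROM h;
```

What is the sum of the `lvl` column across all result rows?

5

Base: emp_id=3 (Yara) at lvl 0.
Iteration 1: rows with boss_id in {3} -> Heidi (id 4, lvl 1), Carol (id 5, lvl 1), Walt (id 7, lvl 1).
Iteration 2: rows with boss_id in {4,5,7} -> Frank (id 6, lvl 2).
Iteration 3: no rows with boss_id in {6}; recursion stops.
SUM(lvl) = 0 + 1 + 1 + 1 + 2 = 5.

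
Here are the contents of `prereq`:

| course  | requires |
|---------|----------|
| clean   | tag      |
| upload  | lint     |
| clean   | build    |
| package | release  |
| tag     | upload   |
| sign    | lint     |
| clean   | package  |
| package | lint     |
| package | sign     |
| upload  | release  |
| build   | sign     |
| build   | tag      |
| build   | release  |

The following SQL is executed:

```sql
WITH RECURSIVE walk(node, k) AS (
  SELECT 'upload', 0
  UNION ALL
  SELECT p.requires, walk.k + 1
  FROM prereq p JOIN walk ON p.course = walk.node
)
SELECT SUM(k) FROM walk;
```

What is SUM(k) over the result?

Base: (upload, k=0).
Iteration 1: edges from {upload} -> (lint, k=1), (release, k=1).
Iteration 2: no outgoing edges from {lint,release}; recursion stops.
SUM(k) = 0 + 1 + 1 = 2.

2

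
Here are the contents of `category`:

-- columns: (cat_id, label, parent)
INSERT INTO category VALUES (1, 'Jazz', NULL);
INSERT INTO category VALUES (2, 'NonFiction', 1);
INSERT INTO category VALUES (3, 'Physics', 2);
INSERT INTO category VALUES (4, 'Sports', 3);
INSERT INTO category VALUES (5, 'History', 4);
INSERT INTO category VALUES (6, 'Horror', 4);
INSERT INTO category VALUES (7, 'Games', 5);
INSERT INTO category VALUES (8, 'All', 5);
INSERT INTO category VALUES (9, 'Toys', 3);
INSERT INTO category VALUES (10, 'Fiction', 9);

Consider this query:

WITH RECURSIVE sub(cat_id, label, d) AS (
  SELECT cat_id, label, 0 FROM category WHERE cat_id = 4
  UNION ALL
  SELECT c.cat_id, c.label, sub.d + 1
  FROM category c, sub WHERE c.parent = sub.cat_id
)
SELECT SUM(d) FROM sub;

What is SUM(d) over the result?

Base: cat_id=4 (Sports) at d 0.
Iteration 1: rows with parent in {4} -> History (id 5, d 1), Horror (id 6, d 1).
Iteration 2: rows with parent in {5,6} -> Games (id 7, d 2), All (id 8, d 2).
Iteration 3: no rows with parent in {7,8}; recursion stops.
SUM(d) = 0 + 1 + 1 + 2 + 2 = 6.

6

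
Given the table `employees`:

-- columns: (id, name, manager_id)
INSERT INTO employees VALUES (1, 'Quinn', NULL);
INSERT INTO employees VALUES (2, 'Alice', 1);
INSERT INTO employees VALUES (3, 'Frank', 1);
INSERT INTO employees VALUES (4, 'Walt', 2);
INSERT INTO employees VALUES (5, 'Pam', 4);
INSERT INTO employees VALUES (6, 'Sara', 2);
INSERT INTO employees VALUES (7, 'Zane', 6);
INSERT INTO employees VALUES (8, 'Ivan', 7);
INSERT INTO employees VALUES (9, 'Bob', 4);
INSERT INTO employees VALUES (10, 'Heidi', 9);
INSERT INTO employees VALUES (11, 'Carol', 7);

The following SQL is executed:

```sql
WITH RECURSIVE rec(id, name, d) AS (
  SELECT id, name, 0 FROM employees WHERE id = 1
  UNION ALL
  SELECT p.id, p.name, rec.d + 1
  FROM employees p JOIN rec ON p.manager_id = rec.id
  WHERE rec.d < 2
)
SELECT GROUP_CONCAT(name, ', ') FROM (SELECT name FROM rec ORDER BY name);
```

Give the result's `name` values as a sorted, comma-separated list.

Base: id=1 (Quinn) at d 0.
Iteration 1: rows with manager_id in {1} -> Alice (id 2, d 1), Frank (id 3, d 1).
Iteration 2: rows with manager_id in {2,3} -> Walt (id 4, d 2), Sara (id 6, d 2).
Iteration 3: d < 2 fails for all current rows; recursion stops.

Alice, Frank, Quinn, Sara, Walt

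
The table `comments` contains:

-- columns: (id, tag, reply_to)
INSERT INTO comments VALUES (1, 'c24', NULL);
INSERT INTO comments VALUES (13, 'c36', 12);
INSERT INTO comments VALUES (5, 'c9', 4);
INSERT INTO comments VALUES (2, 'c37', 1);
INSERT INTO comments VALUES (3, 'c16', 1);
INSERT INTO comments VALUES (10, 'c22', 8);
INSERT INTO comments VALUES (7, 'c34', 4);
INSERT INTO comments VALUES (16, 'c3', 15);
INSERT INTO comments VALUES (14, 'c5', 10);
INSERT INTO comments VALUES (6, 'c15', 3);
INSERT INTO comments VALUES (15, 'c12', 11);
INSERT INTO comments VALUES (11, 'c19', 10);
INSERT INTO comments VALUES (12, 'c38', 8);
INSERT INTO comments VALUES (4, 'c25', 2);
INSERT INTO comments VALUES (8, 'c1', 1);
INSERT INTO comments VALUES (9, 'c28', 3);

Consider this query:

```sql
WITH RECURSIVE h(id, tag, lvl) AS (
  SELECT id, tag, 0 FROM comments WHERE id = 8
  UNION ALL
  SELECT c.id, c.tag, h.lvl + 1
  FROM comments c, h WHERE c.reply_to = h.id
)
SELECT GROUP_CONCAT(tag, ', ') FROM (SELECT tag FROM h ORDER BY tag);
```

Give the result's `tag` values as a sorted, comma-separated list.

c1, c12, c19, c22, c3, c36, c38, c5

Base: id=8 (c1) at lvl 0.
Iteration 1: rows with reply_to in {8} -> c22 (id 10, lvl 1), c38 (id 12, lvl 1).
Iteration 2: rows with reply_to in {10,12} -> c19 (id 11, lvl 2), c36 (id 13, lvl 2), c5 (id 14, lvl 2).
Iteration 3: rows with reply_to in {11,13,14} -> c12 (id 15, lvl 3).
Iteration 4: rows with reply_to in {15} -> c3 (id 16, lvl 4).
Iteration 5: no rows with reply_to in {16}; recursion stops.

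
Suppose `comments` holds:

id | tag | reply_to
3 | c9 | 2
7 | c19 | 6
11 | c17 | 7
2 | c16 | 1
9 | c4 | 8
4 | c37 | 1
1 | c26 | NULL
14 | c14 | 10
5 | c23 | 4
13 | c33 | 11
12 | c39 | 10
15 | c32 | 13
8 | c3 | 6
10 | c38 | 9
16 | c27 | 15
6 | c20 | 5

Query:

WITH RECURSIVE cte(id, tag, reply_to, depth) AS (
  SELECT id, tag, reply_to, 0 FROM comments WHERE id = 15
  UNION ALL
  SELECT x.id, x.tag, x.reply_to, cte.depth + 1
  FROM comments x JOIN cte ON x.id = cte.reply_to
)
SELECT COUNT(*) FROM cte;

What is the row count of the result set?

Base: id=15 (c32), reply_to=13, depth 0.
Iteration 1: join on id=13 -> c33 (id 13, reply_to=11, depth 1).
Iteration 2: join on id=11 -> c17 (id 11, reply_to=7, depth 2).
Iteration 3: join on id=7 -> c19 (id 7, reply_to=6, depth 3).
Iteration 4: join on id=6 -> c20 (id 6, reply_to=5, depth 4).
Iteration 5: join on id=5 -> c23 (id 5, reply_to=4, depth 5).
Iteration 6: join on id=4 -> c37 (id 4, reply_to=1, depth 6).
Iteration 7: join on id=1 -> c26 (id 1, reply_to=NULL, depth 7).
Iteration 8: reply_to is NULL; no match; recursion stops.
Total rows emitted: 8.

8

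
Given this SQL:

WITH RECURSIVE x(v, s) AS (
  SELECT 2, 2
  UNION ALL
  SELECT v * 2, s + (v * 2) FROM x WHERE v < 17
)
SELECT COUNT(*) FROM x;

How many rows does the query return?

Base: v=2, s=2.
Iteration 1: 2 < 17 holds -> v = 2 * 2 = 4, s = 2 + 4 = 6.
Iteration 2: 4 < 17 holds -> v = 4 * 2 = 8, s = 6 + 8 = 14.
Iteration 3: 8 < 17 holds -> v = 8 * 2 = 16, s = 14 + 16 = 30.
Iteration 4: 16 < 17 holds -> v = 16 * 2 = 32, s = 30 + 32 = 62.
Iteration 5: 32 < 17 fails; recursion stops.
Total rows emitted: 5.

5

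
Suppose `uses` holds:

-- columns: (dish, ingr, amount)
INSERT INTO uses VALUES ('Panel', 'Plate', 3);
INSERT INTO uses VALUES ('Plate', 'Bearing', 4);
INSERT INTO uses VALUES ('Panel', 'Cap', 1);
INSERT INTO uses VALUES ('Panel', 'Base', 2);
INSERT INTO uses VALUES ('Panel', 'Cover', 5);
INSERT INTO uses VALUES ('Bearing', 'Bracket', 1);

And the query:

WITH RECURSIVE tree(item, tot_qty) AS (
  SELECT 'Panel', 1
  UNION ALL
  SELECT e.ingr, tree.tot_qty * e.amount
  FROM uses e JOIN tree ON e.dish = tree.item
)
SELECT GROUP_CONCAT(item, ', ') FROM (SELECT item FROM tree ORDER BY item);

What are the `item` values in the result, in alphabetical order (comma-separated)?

Base: (Panel, tot_qty=1).
Iteration 1: components of {Panel} -> Base = 1*2 = 2, Cap = 1*1 = 1, Cover = 1*5 = 5, Plate = 1*3 = 3.
Iteration 2: components of {Base,Cap,Cover,Plate} -> Bearing = 3*4 = 12.
Iteration 3: components of {Bearing} -> Bracket = 12*1 = 12.
Iteration 4: no further components; recursion stops.

Base, Bearing, Bracket, Cap, Cover, Panel, Plate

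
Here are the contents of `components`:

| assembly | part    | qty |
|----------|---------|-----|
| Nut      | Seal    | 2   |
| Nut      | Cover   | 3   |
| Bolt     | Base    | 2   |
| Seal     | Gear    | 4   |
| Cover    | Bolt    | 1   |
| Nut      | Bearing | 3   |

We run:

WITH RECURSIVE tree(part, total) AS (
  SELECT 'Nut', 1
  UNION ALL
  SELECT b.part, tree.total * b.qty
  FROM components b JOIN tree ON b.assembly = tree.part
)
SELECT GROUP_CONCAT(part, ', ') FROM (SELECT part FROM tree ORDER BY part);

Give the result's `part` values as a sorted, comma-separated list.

Base, Bearing, Bolt, Cover, Gear, Nut, Seal

Base: (Nut, total=1).
Iteration 1: components of {Nut} -> Bearing = 1*3 = 3, Cover = 1*3 = 3, Seal = 1*2 = 2.
Iteration 2: components of {Bearing,Cover,Seal} -> Bolt = 3*1 = 3, Gear = 2*4 = 8.
Iteration 3: components of {Bolt,Gear} -> Base = 3*2 = 6.
Iteration 4: no further components; recursion stops.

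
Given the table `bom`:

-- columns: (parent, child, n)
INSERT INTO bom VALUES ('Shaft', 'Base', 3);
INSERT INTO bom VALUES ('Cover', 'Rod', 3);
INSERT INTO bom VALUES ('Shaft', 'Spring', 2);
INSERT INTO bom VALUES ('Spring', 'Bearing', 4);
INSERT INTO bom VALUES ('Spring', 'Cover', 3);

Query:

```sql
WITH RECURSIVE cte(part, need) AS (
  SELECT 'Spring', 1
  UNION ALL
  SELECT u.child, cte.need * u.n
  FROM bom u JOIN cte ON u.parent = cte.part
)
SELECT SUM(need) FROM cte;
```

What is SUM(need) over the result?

17

Base: (Spring, need=1).
Iteration 1: components of {Spring} -> Bearing = 1*4 = 4, Cover = 1*3 = 3.
Iteration 2: components of {Bearing,Cover} -> Rod = 3*3 = 9.
Iteration 3: no further components; recursion stops.
SUM(need) = 1 + 4 + 3 + 9 = 17.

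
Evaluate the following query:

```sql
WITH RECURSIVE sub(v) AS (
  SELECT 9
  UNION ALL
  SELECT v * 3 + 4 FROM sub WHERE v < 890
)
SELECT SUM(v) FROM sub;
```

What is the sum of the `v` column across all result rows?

Base: v=9.
Iteration 1: 9 < 890 holds -> v = 9 * 3 + 4 = 31.
Iteration 2: 31 < 890 holds -> v = 31 * 3 + 4 = 97.
Iteration 3: 97 < 890 holds -> v = 97 * 3 + 4 = 295.
Iteration 4: 295 < 890 holds -> v = 295 * 3 + 4 = 889.
Iteration 5: 889 < 890 holds -> v = 889 * 3 + 4 = 2671.
Iteration 6: 2671 < 890 fails; recursion stops.
SUM(v) = 9 + 31 + 97 + 295 + 889 + 2671 = 3992.

3992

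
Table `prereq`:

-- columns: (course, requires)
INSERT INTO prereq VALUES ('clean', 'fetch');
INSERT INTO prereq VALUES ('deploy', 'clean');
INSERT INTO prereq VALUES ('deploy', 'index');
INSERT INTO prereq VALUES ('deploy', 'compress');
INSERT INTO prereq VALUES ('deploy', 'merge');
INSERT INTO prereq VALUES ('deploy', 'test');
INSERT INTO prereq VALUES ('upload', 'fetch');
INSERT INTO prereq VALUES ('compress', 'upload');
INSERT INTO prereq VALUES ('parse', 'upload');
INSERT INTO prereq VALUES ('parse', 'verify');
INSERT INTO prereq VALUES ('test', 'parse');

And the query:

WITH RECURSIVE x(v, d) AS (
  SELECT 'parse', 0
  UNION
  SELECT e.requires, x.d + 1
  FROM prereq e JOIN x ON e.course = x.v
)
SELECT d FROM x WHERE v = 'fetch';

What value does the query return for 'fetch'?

2

Base: (parse, d=0).
Iteration 1: edges from {parse} -> (upload, d=1), (verify, d=1).
Iteration 2: edges from {upload,verify} -> (fetch, d=2).
Iteration 3: no outgoing edges from {fetch}; recursion stops.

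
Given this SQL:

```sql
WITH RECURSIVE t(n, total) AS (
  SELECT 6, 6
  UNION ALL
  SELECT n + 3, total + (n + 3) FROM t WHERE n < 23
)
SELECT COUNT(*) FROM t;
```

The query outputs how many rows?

7

Base: n=6, total=6.
Iteration 1: 6 < 23 holds -> n = 6 + 3 = 9, total = 6 + 9 = 15.
Iteration 2: 9 < 23 holds -> n = 9 + 3 = 12, total = 15 + 12 = 27.
Iteration 3: 12 < 23 holds -> n = 12 + 3 = 15, total = 27 + 15 = 42.
Iteration 4: 15 < 23 holds -> n = 15 + 3 = 18, total = 42 + 18 = 60.
Iteration 5: 18 < 23 holds -> n = 18 + 3 = 21, total = 60 + 21 = 81.
Iteration 6: 21 < 23 holds -> n = 21 + 3 = 24, total = 81 + 24 = 105.
Iteration 7: 24 < 23 fails; recursion stops.
Total rows emitted: 7.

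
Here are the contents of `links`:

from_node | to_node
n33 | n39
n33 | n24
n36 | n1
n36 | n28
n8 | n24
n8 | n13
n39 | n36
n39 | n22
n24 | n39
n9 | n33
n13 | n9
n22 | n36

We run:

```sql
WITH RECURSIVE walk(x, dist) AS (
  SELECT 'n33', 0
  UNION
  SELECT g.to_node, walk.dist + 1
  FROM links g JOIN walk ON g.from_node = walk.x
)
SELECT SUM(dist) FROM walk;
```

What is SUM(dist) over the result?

Base: (n33, dist=0).
Iteration 1: edges from {n33} -> (n24, dist=1), (n39, dist=1).
Iteration 2: edges from {n24,n39} -> (n22, dist=2), (n36, dist=2), (n39, dist=2).
Iteration 3: edges from {n22,n36,n39} -> (n1, dist=3), (n22, dist=3), (n28, dist=3), (n36, dist=3). [UNION drops 1 duplicate row(s)]
Iteration 4: edges from {n1,n22,n28,n36} -> (n1, dist=4), (n28, dist=4), (n36, dist=4).
Iteration 5: edges from {n1,n28,n36} -> (n1, dist=5), (n28, dist=5).
Iteration 6: no outgoing edges from {n1,n28}; recursion stops.
SUM(dist) = 0 + 1 + 1 + 2 + 2 + 2 + 3 + 3 + 3 + 3 + 4 + 4 + 4 + 5 + 5 = 42.

42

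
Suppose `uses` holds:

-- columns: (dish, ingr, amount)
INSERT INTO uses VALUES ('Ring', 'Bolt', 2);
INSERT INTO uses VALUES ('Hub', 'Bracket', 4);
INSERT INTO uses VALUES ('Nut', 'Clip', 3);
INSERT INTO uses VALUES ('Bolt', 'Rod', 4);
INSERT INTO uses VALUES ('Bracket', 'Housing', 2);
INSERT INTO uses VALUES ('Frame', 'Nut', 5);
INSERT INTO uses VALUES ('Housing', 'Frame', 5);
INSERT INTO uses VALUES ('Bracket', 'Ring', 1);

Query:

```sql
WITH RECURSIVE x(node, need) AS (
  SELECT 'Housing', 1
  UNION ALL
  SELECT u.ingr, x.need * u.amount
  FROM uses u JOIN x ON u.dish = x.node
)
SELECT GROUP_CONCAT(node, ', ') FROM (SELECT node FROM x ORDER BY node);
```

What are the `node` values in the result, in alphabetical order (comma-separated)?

Base: (Housing, need=1).
Iteration 1: components of {Housing} -> Frame = 1*5 = 5.
Iteration 2: components of {Frame} -> Nut = 5*5 = 25.
Iteration 3: components of {Nut} -> Clip = 25*3 = 75.
Iteration 4: no further components; recursion stops.

Clip, Frame, Housing, Nut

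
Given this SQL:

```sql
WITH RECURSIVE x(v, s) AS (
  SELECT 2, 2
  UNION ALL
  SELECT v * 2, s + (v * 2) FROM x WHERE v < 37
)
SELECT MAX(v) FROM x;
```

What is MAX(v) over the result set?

Base: v=2, s=2.
Iteration 1: 2 < 37 holds -> v = 2 * 2 = 4, s = 2 + 4 = 6.
Iteration 2: 4 < 37 holds -> v = 4 * 2 = 8, s = 6 + 8 = 14.
Iteration 3: 8 < 37 holds -> v = 8 * 2 = 16, s = 14 + 16 = 30.
Iteration 4: 16 < 37 holds -> v = 16 * 2 = 32, s = 30 + 32 = 62.
Iteration 5: 32 < 37 holds -> v = 32 * 2 = 64, s = 62 + 64 = 126.
Iteration 6: 64 < 37 fails; recursion stops.
v values: 2, 4, 8, 16, 32, 64; the maximum is 64.

64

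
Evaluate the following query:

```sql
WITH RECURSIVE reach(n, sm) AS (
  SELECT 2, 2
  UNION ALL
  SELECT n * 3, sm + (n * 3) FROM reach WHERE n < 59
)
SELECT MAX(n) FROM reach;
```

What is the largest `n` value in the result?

Base: n=2, sm=2.
Iteration 1: 2 < 59 holds -> n = 2 * 3 = 6, sm = 2 + 6 = 8.
Iteration 2: 6 < 59 holds -> n = 6 * 3 = 18, sm = 8 + 18 = 26.
Iteration 3: 18 < 59 holds -> n = 18 * 3 = 54, sm = 26 + 54 = 80.
Iteration 4: 54 < 59 holds -> n = 54 * 3 = 162, sm = 80 + 162 = 242.
Iteration 5: 162 < 59 fails; recursion stops.
n values: 2, 6, 18, 54, 162; the maximum is 162.

162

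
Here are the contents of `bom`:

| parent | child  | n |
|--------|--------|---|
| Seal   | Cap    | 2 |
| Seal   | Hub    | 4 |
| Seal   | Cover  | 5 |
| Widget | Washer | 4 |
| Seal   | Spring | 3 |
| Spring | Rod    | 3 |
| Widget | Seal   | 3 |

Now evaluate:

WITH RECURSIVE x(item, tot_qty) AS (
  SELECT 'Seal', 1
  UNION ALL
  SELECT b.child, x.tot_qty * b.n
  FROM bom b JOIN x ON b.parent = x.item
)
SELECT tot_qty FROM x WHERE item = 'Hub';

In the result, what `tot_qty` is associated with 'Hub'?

Base: (Seal, tot_qty=1).
Iteration 1: components of {Seal} -> Cap = 1*2 = 2, Cover = 1*5 = 5, Hub = 1*4 = 4, Spring = 1*3 = 3.
Iteration 2: components of {Cap,Cover,Hub,Spring} -> Rod = 3*3 = 9.
Iteration 3: no further components; recursion stops.

4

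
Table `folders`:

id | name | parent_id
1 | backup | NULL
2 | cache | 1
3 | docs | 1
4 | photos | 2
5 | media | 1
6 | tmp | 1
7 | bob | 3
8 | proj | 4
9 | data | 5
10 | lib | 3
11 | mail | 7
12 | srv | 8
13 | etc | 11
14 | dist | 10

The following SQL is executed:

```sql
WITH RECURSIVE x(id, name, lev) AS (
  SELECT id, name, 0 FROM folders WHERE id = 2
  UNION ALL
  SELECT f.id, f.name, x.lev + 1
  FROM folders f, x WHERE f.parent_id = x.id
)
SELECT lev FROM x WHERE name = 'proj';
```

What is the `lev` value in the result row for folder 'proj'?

2

Base: id=2 (cache) at lev 0.
Iteration 1: rows with parent_id in {2} -> photos (id 4, lev 1).
Iteration 2: rows with parent_id in {4} -> proj (id 8, lev 2).
Iteration 3: rows with parent_id in {8} -> srv (id 12, lev 3).
Iteration 4: no rows with parent_id in {12}; recursion stops.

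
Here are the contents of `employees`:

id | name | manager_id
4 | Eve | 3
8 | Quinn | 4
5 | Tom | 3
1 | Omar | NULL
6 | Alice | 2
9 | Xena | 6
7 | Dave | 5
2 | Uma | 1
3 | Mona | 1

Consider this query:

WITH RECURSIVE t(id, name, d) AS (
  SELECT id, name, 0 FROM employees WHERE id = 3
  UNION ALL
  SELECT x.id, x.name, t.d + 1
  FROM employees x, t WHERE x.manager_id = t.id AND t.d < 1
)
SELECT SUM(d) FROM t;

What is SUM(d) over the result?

2

Base: id=3 (Mona) at d 0.
Iteration 1: rows with manager_id in {3} -> Eve (id 4, d 1), Tom (id 5, d 1).
Iteration 2: d < 1 fails for all current rows; recursion stops.
SUM(d) = 0 + 1 + 1 = 2.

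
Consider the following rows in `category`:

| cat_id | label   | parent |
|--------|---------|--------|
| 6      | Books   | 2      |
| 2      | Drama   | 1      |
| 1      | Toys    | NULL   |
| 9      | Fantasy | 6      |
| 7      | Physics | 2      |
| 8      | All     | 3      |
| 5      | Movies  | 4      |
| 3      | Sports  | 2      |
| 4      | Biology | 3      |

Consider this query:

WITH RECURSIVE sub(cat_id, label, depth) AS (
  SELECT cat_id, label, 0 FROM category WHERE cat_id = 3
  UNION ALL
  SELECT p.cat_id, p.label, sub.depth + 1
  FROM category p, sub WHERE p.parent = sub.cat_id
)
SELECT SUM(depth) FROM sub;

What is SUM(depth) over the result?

4

Base: cat_id=3 (Sports) at depth 0.
Iteration 1: rows with parent in {3} -> Biology (id 4, depth 1), All (id 8, depth 1).
Iteration 2: rows with parent in {4,8} -> Movies (id 5, depth 2).
Iteration 3: no rows with parent in {5}; recursion stops.
SUM(depth) = 0 + 1 + 1 + 2 = 4.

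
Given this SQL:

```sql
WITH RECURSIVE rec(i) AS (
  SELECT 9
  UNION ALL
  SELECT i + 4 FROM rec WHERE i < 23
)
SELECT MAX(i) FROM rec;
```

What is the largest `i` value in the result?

Base: i=9.
Iteration 1: 9 < 23 holds -> i = 9 + 4 = 13.
Iteration 2: 13 < 23 holds -> i = 13 + 4 = 17.
Iteration 3: 17 < 23 holds -> i = 17 + 4 = 21.
Iteration 4: 21 < 23 holds -> i = 21 + 4 = 25.
Iteration 5: 25 < 23 fails; recursion stops.
i values: 9, 13, 17, 21, 25; the maximum is 25.

25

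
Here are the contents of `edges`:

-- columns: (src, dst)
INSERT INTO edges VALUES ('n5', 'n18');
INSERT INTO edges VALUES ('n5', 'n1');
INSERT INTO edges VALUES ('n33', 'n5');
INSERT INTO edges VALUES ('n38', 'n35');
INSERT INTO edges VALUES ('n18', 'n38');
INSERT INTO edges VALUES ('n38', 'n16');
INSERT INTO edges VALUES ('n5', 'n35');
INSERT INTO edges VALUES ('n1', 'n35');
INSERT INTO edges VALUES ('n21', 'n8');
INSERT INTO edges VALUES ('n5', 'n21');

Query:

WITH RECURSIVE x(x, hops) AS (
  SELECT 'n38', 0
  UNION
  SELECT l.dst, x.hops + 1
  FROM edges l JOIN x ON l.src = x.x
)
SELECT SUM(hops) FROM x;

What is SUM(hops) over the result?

Base: (n38, hops=0).
Iteration 1: edges from {n38} -> (n16, hops=1), (n35, hops=1).
Iteration 2: no outgoing edges from {n16,n35}; recursion stops.
SUM(hops) = 0 + 1 + 1 = 2.

2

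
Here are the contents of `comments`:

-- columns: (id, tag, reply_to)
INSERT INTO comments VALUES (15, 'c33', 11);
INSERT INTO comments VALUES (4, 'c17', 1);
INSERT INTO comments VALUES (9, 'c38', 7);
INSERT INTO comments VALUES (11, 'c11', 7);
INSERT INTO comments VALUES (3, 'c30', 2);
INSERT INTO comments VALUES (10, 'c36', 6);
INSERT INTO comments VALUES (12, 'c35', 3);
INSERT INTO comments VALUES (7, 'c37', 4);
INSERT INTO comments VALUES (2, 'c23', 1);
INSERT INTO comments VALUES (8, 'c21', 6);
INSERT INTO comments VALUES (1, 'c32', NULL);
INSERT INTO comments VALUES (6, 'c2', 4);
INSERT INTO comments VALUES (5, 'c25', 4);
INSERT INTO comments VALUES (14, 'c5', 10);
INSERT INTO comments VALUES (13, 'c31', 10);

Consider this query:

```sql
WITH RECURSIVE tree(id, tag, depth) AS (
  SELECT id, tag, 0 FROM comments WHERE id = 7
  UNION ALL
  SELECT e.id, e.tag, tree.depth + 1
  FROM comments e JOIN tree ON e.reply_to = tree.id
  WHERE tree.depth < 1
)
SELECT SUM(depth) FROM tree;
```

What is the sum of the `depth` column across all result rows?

2

Base: id=7 (c37) at depth 0.
Iteration 1: rows with reply_to in {7} -> c38 (id 9, depth 1), c11 (id 11, depth 1).
Iteration 2: depth < 1 fails for all current rows; recursion stops.
SUM(depth) = 0 + 1 + 1 = 2.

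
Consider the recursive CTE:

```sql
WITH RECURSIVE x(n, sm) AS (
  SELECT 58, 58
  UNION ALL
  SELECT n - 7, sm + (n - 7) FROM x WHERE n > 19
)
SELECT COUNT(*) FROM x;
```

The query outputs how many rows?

7

Base: n=58, sm=58.
Iteration 1: 58 > 19 holds -> n = 58 - 7 = 51, sm = 58 + 51 = 109.
Iteration 2: 51 > 19 holds -> n = 51 - 7 = 44, sm = 109 + 44 = 153.
Iteration 3: 44 > 19 holds -> n = 44 - 7 = 37, sm = 153 + 37 = 190.
Iteration 4: 37 > 19 holds -> n = 37 - 7 = 30, sm = 190 + 30 = 220.
Iteration 5: 30 > 19 holds -> n = 30 - 7 = 23, sm = 220 + 23 = 243.
Iteration 6: 23 > 19 holds -> n = 23 - 7 = 16, sm = 243 + 16 = 259.
Iteration 7: 16 > 19 fails; recursion stops.
Total rows emitted: 7.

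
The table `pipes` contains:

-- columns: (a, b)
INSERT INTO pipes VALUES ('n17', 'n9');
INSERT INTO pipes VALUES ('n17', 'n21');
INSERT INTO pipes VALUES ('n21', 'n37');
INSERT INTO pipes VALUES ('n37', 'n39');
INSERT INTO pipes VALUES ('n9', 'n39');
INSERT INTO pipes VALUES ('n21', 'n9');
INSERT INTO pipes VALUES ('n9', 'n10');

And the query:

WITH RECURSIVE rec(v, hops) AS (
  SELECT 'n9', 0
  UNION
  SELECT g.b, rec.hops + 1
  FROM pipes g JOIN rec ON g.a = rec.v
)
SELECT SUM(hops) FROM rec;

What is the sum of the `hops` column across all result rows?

Base: (n9, hops=0).
Iteration 1: edges from {n9} -> (n10, hops=1), (n39, hops=1).
Iteration 2: no outgoing edges from {n10,n39}; recursion stops.
SUM(hops) = 0 + 1 + 1 = 2.

2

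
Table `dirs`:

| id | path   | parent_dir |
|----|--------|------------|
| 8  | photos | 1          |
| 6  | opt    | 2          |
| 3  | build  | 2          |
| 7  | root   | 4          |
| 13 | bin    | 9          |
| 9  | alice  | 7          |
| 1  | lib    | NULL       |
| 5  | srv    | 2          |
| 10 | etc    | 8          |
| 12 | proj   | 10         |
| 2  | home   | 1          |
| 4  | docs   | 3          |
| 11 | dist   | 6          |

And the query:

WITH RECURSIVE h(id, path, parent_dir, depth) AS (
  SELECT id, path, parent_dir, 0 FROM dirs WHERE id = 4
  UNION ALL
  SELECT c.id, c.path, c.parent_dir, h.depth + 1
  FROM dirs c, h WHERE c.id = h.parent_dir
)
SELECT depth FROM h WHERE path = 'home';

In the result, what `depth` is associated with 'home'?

2

Base: id=4 (docs), parent_dir=3, depth 0.
Iteration 1: join on id=3 -> build (id 3, parent_dir=2, depth 1).
Iteration 2: join on id=2 -> home (id 2, parent_dir=1, depth 2).
Iteration 3: join on id=1 -> lib (id 1, parent_dir=NULL, depth 3).
Iteration 4: parent_dir is NULL; no match; recursion stops.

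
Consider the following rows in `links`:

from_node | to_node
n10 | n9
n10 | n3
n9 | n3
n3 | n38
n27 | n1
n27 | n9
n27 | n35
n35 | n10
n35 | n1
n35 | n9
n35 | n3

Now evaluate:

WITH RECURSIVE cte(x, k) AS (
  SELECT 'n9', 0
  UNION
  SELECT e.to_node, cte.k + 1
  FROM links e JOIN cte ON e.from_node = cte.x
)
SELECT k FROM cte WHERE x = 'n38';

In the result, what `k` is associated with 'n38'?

Base: (n9, k=0).
Iteration 1: edges from {n9} -> (n3, k=1).
Iteration 2: edges from {n3} -> (n38, k=2).
Iteration 3: no outgoing edges from {n38}; recursion stops.

2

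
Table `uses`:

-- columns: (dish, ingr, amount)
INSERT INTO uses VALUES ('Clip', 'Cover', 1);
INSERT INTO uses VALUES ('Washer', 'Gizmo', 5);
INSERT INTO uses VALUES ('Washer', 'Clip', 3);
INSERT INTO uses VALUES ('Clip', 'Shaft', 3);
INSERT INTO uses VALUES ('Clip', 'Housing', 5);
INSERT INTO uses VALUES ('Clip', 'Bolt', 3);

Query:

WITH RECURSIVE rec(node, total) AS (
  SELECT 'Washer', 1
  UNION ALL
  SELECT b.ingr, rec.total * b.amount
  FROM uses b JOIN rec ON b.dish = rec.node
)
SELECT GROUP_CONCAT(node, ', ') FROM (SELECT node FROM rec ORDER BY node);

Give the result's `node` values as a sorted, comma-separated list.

Bolt, Clip, Cover, Gizmo, Housing, Shaft, Washer

Base: (Washer, total=1).
Iteration 1: components of {Washer} -> Clip = 1*3 = 3, Gizmo = 1*5 = 5.
Iteration 2: components of {Clip,Gizmo} -> Bolt = 3*3 = 9, Cover = 3*1 = 3, Housing = 3*5 = 15, Shaft = 3*3 = 9.
Iteration 3: no further components; recursion stops.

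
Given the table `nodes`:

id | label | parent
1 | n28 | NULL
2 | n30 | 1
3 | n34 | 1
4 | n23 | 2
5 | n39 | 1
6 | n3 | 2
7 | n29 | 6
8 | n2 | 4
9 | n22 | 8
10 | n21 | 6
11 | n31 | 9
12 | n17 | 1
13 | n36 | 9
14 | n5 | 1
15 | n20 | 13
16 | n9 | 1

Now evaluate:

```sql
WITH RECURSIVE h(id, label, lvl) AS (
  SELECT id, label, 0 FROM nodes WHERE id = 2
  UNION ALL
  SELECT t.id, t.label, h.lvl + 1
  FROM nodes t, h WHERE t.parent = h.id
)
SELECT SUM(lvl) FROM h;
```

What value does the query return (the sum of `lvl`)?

Base: id=2 (n30) at lvl 0.
Iteration 1: rows with parent in {2} -> n23 (id 4, lvl 1), n3 (id 6, lvl 1).
Iteration 2: rows with parent in {4,6} -> n29 (id 7, lvl 2), n2 (id 8, lvl 2), n21 (id 10, lvl 2).
Iteration 3: rows with parent in {7,8,10} -> n22 (id 9, lvl 3).
Iteration 4: rows with parent in {9} -> n31 (id 11, lvl 4), n36 (id 13, lvl 4).
Iteration 5: rows with parent in {11,13} -> n20 (id 15, lvl 5).
Iteration 6: no rows with parent in {15}; recursion stops.
SUM(lvl) = 0 + 1 + 1 + 2 + 2 + 2 + 3 + 4 + 4 + 5 = 24.

24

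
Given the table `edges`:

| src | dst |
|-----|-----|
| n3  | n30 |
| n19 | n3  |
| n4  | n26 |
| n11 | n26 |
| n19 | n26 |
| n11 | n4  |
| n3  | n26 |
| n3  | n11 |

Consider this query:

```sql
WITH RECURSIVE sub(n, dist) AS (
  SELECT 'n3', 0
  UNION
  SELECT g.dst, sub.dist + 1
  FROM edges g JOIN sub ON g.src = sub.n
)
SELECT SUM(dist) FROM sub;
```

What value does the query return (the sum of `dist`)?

10

Base: (n3, dist=0).
Iteration 1: edges from {n3} -> (n11, dist=1), (n26, dist=1), (n30, dist=1).
Iteration 2: edges from {n11,n26,n30} -> (n26, dist=2), (n4, dist=2).
Iteration 3: edges from {n26,n4} -> (n26, dist=3).
Iteration 4: no outgoing edges from {n26}; recursion stops.
SUM(dist) = 0 + 1 + 1 + 1 + 2 + 2 + 3 = 10.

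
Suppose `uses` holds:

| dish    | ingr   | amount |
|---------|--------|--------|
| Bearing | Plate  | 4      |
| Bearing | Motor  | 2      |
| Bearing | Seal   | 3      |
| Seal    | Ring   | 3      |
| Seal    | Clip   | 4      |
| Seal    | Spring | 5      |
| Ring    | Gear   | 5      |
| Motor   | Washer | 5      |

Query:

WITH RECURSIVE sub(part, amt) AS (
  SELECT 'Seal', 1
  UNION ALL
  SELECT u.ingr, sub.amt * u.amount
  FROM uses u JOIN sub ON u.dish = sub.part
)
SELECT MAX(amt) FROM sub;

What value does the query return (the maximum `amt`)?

Base: (Seal, amt=1).
Iteration 1: components of {Seal} -> Clip = 1*4 = 4, Ring = 1*3 = 3, Spring = 1*5 = 5.
Iteration 2: components of {Clip,Ring,Spring} -> Gear = 3*5 = 15.
Iteration 3: no further components; recursion stops.
amt values: 1, 3, 4, 5, 15; the maximum is 15.

15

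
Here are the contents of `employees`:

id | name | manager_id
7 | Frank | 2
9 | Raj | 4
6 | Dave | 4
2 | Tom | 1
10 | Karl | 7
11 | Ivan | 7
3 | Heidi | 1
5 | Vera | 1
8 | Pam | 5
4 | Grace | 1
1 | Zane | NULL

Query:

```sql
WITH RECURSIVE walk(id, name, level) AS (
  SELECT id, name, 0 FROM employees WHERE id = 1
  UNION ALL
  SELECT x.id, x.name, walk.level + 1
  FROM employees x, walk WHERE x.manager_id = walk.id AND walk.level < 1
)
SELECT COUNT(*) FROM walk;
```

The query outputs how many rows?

5

Base: id=1 (Zane) at level 0.
Iteration 1: rows with manager_id in {1} -> Tom (id 2, level 1), Heidi (id 3, level 1), Grace (id 4, level 1), Vera (id 5, level 1).
Iteration 2: level < 1 fails for all current rows; recursion stops.
Total rows emitted: 5.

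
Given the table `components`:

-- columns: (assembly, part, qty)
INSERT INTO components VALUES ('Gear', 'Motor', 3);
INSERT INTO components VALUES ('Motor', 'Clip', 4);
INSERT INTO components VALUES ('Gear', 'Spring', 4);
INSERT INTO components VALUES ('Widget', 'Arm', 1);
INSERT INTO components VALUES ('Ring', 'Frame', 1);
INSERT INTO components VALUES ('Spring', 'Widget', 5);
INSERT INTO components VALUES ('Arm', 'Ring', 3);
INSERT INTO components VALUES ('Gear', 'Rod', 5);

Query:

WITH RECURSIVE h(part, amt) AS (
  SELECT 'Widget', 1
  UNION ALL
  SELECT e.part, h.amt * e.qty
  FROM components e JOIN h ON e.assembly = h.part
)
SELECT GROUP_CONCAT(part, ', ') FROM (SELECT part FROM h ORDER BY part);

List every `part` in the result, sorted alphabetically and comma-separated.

Base: (Widget, amt=1).
Iteration 1: components of {Widget} -> Arm = 1*1 = 1.
Iteration 2: components of {Arm} -> Ring = 1*3 = 3.
Iteration 3: components of {Ring} -> Frame = 3*1 = 3.
Iteration 4: no further components; recursion stops.

Arm, Frame, Ring, Widget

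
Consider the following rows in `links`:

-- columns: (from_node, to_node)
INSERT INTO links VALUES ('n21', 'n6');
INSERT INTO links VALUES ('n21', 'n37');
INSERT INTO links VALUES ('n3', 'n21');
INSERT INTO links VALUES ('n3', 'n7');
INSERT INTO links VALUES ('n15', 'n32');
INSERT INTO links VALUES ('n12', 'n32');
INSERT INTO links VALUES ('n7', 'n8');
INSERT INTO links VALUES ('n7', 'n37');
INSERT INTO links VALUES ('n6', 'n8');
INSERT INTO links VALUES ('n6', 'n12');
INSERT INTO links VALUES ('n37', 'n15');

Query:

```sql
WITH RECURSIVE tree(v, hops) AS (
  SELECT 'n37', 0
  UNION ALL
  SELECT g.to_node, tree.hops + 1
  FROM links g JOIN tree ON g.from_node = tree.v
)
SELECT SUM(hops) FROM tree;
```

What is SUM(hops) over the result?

Base: (n37, hops=0).
Iteration 1: edges from {n37} -> (n15, hops=1).
Iteration 2: edges from {n15} -> (n32, hops=2).
Iteration 3: no outgoing edges from {n32}; recursion stops.
SUM(hops) = 0 + 1 + 2 = 3.

3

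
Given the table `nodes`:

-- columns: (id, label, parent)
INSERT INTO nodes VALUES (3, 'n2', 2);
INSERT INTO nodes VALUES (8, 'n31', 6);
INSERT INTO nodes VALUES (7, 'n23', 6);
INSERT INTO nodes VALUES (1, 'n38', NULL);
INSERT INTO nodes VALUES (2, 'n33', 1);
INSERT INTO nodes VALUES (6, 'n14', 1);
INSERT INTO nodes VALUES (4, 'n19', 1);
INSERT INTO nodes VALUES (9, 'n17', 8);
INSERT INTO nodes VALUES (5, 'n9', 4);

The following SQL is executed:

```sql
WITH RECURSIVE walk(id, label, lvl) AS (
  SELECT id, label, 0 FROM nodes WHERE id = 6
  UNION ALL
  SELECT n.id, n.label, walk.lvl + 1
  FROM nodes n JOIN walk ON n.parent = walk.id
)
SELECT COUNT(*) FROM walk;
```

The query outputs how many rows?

Base: id=6 (n14) at lvl 0.
Iteration 1: rows with parent in {6} -> n23 (id 7, lvl 1), n31 (id 8, lvl 1).
Iteration 2: rows with parent in {7,8} -> n17 (id 9, lvl 2).
Iteration 3: no rows with parent in {9}; recursion stops.
Total rows emitted: 4.

4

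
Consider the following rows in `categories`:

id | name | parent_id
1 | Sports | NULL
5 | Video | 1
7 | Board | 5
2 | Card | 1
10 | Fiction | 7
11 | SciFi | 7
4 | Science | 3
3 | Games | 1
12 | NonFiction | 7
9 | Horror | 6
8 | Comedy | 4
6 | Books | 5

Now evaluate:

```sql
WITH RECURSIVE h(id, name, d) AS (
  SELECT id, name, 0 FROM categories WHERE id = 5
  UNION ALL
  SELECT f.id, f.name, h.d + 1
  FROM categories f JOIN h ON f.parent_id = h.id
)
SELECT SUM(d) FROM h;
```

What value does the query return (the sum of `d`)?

10

Base: id=5 (Video) at d 0.
Iteration 1: rows with parent_id in {5} -> Books (id 6, d 1), Board (id 7, d 1).
Iteration 2: rows with parent_id in {6,7} -> Horror (id 9, d 2), Fiction (id 10, d 2), SciFi (id 11, d 2), NonFiction (id 12, d 2).
Iteration 3: no rows with parent_id in {9,10,11,12}; recursion stops.
SUM(d) = 0 + 1 + 1 + 2 + 2 + 2 + 2 = 10.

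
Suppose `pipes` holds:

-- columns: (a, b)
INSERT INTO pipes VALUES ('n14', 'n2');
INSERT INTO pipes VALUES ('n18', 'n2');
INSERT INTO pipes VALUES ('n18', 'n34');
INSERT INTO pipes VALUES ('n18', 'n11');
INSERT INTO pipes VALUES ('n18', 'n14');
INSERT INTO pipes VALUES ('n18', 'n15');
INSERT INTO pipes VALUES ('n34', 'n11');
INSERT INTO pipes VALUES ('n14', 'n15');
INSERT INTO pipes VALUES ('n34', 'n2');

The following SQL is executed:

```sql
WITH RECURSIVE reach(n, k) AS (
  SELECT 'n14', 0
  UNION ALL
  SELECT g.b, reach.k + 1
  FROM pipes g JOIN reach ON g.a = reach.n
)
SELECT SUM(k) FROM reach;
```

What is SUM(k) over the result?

Base: (n14, k=0).
Iteration 1: edges from {n14} -> (n15, k=1), (n2, k=1).
Iteration 2: no outgoing edges from {n15,n2}; recursion stops.
SUM(k) = 0 + 1 + 1 = 2.

2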